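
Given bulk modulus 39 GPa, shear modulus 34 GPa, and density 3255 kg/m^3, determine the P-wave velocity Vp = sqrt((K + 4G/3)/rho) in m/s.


First compute the effective modulus:
K + 4G/3 = 39e9 + 4*34e9/3 = 84333333333.33 Pa
Then divide by density:
84333333333.33 / 3255 = 25908858.1669 Pa/(kg/m^3)
Take the square root:
Vp = sqrt(25908858.1669) = 5090.07 m/s

5090.07


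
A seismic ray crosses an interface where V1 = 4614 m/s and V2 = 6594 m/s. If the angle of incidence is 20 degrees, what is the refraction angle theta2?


sin(theta1) = sin(20 deg) = 0.34202
sin(theta2) = V2/V1 * sin(theta1) = 6594/4614 * 0.34202 = 0.488791
theta2 = arcsin(0.488791) = 29.2611 degrees

29.2611


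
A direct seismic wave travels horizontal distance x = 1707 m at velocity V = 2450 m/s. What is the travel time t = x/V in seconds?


t = x / V
= 1707 / 2450
= 0.6967 s

0.6967


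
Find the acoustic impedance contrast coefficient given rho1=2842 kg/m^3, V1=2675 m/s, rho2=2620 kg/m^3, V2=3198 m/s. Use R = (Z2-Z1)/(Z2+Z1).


Z1 = 2842 * 2675 = 7602350
Z2 = 2620 * 3198 = 8378760
R = (8378760 - 7602350) / (8378760 + 7602350) = 776410 / 15981110 = 0.0486

0.0486


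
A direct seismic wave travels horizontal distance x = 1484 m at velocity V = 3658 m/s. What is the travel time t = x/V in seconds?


t = x / V
= 1484 / 3658
= 0.4057 s

0.4057


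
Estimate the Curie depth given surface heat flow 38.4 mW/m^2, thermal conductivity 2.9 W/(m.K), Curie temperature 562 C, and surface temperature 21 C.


T_Curie - T_surf = 562 - 21 = 541 C
Convert q to W/m^2: 38.4 mW/m^2 = 0.0384 W/m^2
d = 541 * 2.9 / 0.0384 = 40856.77 m

40856.77


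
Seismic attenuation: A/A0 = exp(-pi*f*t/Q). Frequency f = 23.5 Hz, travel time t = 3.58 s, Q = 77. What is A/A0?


pi*f*t/Q = pi*23.5*3.58/77 = 3.432496
A/A0 = exp(-3.432496) = 0.032306

0.032306


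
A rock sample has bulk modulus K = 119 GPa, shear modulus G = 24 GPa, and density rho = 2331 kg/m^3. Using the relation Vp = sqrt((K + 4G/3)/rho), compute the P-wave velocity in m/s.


First compute the effective modulus:
K + 4G/3 = 119e9 + 4*24e9/3 = 151000000000.0 Pa
Then divide by density:
151000000000.0 / 2331 = 64779064.7791 Pa/(kg/m^3)
Take the square root:
Vp = sqrt(64779064.7791) = 8048.54 m/s

8048.54


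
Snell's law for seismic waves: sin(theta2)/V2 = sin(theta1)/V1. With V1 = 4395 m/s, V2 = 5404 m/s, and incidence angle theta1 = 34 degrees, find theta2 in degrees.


sin(theta1) = sin(34 deg) = 0.559193
sin(theta2) = V2/V1 * sin(theta1) = 5404/4395 * 0.559193 = 0.687572
theta2 = arcsin(0.687572) = 43.4382 degrees

43.4382


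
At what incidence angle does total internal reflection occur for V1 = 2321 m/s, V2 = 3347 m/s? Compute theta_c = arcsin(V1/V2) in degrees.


V1/V2 = 2321/3347 = 0.693457
theta_c = arcsin(0.693457) = 43.9044 degrees

43.9044


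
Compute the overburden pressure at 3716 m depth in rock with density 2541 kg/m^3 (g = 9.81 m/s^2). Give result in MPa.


P = rho * g * z / 1e6
= 2541 * 9.81 * 3716 / 1e6
= 92629512.36 / 1e6
= 92.6295 MPa

92.6295


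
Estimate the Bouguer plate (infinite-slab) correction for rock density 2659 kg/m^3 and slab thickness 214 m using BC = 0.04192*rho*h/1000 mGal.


BC = 0.04192 * rho * h / 1000
= 0.04192 * 2659 * 214 / 1000
= 23.8536 mGal

23.8536


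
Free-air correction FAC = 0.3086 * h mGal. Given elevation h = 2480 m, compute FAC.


FAC = 0.3086 * h
= 0.3086 * 2480
= 765.328 mGal

765.328


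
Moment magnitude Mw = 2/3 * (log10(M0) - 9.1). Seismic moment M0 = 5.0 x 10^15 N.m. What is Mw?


log10(M0) = log10(5.0 x 10^15) = 15.699
Mw = 2/3 * (15.699 - 9.1)
= 2/3 * 6.599
= 4.4

4.4


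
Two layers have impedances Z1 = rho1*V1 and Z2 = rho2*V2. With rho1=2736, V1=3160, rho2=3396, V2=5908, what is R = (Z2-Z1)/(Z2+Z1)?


Z1 = 2736 * 3160 = 8645760
Z2 = 3396 * 5908 = 20063568
R = (20063568 - 8645760) / (20063568 + 8645760) = 11417808 / 28709328 = 0.3977

0.3977


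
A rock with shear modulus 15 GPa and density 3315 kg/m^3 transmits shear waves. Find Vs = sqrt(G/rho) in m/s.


Convert G to Pa: G = 15e9 Pa
Compute G/rho = 15e9 / 3315 = 4524886.8778
Vs = sqrt(4524886.8778) = 2127.18 m/s

2127.18


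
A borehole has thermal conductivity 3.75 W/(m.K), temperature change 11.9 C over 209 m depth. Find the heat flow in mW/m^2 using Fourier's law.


q = k * dT / dz * 1000
= 3.75 * 11.9 / 209 * 1000
= 0.213517 * 1000
= 213.5167 mW/m^2

213.5167


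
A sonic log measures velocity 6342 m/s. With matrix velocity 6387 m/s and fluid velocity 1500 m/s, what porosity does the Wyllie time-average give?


1/V - 1/Vm = 1/6342 - 1/6387 = 1.11e-06
1/Vf - 1/Vm = 1/1500 - 1/6387 = 0.0005101
phi = 1.11e-06 / 0.0005101 = 0.0022

0.0022


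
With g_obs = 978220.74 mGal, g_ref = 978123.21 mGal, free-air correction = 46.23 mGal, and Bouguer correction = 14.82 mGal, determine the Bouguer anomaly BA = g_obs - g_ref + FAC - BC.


BA = g_obs - g_ref + FAC - BC
= 978220.74 - 978123.21 + 46.23 - 14.82
= 128.94 mGal

128.94


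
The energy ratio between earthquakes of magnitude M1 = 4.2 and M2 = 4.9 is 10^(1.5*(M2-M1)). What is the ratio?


M2 - M1 = 4.9 - 4.2 = 0.7
1.5 * 0.7 = 1.05
ratio = 10^1.05 = 11.22

11.22


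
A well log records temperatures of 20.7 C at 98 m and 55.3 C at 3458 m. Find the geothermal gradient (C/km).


dT = 55.3 - 20.7 = 34.6 C
dz = 3458 - 98 = 3360 m
gradient = dT/dz * 1000 = 34.6/3360 * 1000 = 10.2976 C/km

10.2976


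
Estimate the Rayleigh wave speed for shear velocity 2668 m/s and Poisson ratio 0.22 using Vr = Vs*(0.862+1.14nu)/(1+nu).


Numerator factor = 0.862 + 1.14*0.22 = 1.1128
Denominator = 1 + 0.22 = 1.22
Vr = 2668 * 1.1128 / 1.22 = 2433.57 m/s

2433.57


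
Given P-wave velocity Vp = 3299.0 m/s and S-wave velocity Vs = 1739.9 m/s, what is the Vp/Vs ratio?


Vp/Vs = 3299.0 / 1739.9
= 1.8961

1.8961


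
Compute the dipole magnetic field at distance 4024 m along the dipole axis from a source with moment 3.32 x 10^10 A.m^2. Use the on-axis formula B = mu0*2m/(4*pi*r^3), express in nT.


m = 3.32 x 10^10 = 33200000000 A.m^2
2m = 66400000000 A.m^2
r^3 = 4024^3 = 65158925824
B = (4pi*10^-7) * 66400000000 / (4*pi * 65158925824) * 1e9
= 83440.700879 / 818811210737.92 * 1e9
= 101.9047 nT

101.9047


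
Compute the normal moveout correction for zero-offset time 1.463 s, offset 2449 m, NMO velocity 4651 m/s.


x/Vnmo = 2449/4651 = 0.526553
(x/Vnmo)^2 = 0.277259
t0^2 = 2.140369
sqrt(2.140369 + 0.277259) = 1.554872
dt = 1.554872 - 1.463 = 0.091872

0.091872


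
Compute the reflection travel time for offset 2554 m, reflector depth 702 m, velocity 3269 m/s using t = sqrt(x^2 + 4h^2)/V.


x^2 + 4h^2 = 2554^2 + 4*702^2 = 6522916 + 1971216 = 8494132
sqrt(8494132) = 2914.4694
t = 2914.4694 / 3269 = 0.8915 s

0.8915


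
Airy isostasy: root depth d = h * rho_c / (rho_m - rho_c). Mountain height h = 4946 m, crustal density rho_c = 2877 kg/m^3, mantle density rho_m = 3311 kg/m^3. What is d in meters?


rho_m - rho_c = 3311 - 2877 = 434
d = 4946 * 2877 / 434
= 14229642 / 434
= 32787.19 m

32787.19


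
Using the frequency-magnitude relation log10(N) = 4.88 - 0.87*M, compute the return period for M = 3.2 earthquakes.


log10(N) = 4.88 - 0.87*3.2 = 2.096
N = 10^2.096 = 124.738351
T = 1/N = 1/124.738351 = 0.008 years

0.008


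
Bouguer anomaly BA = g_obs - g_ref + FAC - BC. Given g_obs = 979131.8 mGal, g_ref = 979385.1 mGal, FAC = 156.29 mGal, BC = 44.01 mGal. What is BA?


BA = g_obs - g_ref + FAC - BC
= 979131.8 - 979385.1 + 156.29 - 44.01
= -141.02 mGal

-141.02


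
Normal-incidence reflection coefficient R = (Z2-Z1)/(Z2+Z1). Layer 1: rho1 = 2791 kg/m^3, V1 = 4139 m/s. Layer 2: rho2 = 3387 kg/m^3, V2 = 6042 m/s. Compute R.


Z1 = 2791 * 4139 = 11551949
Z2 = 3387 * 6042 = 20464254
R = (20464254 - 11551949) / (20464254 + 11551949) = 8912305 / 32016203 = 0.2784

0.2784


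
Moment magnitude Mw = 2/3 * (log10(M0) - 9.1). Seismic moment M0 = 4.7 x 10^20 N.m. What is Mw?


log10(M0) = log10(4.7 x 10^20) = 20.6721
Mw = 2/3 * (20.6721 - 9.1)
= 2/3 * 11.5721
= 7.71

7.71


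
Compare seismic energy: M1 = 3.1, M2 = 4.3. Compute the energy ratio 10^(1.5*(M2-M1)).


M2 - M1 = 4.3 - 3.1 = 1.2
1.5 * 1.2 = 1.8
ratio = 10^1.8 = 63.1

63.1


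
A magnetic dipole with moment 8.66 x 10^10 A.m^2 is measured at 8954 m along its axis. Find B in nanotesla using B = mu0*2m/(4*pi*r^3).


m = 8.66 x 10^10 = 86600000000 A.m^2
2m = 173200000000 A.m^2
r^3 = 8954^3 = 717879034664
B = (4pi*10^-7) * 173200000000 / (4*pi * 717879034664) * 1e9
= 217649.539041 / 9021134005866.22 * 1e9
= 24.1266 nT

24.1266


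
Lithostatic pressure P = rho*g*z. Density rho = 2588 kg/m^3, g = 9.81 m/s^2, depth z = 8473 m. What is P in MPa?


P = rho * g * z / 1e6
= 2588 * 9.81 * 8473 / 1e6
= 215114896.44 / 1e6
= 215.1149 MPa

215.1149


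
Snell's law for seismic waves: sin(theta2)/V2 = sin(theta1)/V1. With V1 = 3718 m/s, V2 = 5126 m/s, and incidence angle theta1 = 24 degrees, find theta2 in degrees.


sin(theta1) = sin(24 deg) = 0.406737
sin(theta2) = V2/V1 * sin(theta1) = 5126/3718 * 0.406737 = 0.560767
theta2 = arcsin(0.560767) = 34.1089 degrees

34.1089


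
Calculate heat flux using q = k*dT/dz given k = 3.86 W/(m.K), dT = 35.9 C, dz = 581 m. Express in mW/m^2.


q = k * dT / dz * 1000
= 3.86 * 35.9 / 581 * 1000
= 0.238509 * 1000
= 238.5095 mW/m^2

238.5095


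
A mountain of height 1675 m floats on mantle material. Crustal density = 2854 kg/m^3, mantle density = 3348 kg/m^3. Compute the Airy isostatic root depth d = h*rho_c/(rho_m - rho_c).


rho_m - rho_c = 3348 - 2854 = 494
d = 1675 * 2854 / 494
= 4780450 / 494
= 9677.02 m

9677.02


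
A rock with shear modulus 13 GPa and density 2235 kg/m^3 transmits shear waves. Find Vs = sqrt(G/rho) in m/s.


Convert G to Pa: G = 13e9 Pa
Compute G/rho = 13e9 / 2235 = 5816554.8098
Vs = sqrt(5816554.8098) = 2411.75 m/s

2411.75


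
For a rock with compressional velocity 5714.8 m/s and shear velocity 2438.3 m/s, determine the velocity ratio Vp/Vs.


Vp/Vs = 5714.8 / 2438.3
= 2.3438

2.3438


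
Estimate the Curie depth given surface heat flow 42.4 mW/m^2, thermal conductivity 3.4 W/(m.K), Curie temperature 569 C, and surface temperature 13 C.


T_Curie - T_surf = 569 - 13 = 556 C
Convert q to W/m^2: 42.4 mW/m^2 = 0.0424 W/m^2
d = 556 * 3.4 / 0.0424 = 44584.91 m

44584.91


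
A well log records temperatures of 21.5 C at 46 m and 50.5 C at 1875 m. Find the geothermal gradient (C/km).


dT = 50.5 - 21.5 = 29.0 C
dz = 1875 - 46 = 1829 m
gradient = dT/dz * 1000 = 29.0/1829 * 1000 = 15.8557 C/km

15.8557


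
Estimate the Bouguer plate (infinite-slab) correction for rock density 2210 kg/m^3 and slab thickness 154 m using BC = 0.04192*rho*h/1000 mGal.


BC = 0.04192 * rho * h / 1000
= 0.04192 * 2210 * 154 / 1000
= 14.2671 mGal

14.2671


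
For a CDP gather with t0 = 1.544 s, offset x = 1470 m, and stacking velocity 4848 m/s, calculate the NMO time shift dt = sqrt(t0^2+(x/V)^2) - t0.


x/Vnmo = 1470/4848 = 0.303218
(x/Vnmo)^2 = 0.091941
t0^2 = 2.383936
sqrt(2.383936 + 0.091941) = 1.573492
dt = 1.573492 - 1.544 = 0.029492

0.029492


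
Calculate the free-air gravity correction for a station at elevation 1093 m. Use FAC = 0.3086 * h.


FAC = 0.3086 * h
= 0.3086 * 1093
= 337.2998 mGal

337.2998


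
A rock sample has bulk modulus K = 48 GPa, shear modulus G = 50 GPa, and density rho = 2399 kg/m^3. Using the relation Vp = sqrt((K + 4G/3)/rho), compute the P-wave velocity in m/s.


First compute the effective modulus:
K + 4G/3 = 48e9 + 4*50e9/3 = 114666666666.67 Pa
Then divide by density:
114666666666.67 / 2399 = 47797693.4834 Pa/(kg/m^3)
Take the square root:
Vp = sqrt(47797693.4834) = 6913.59 m/s

6913.59


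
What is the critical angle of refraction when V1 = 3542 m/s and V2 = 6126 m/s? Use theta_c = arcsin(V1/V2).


V1/V2 = 3542/6126 = 0.578191
theta_c = arcsin(0.578191) = 35.3234 degrees

35.3234


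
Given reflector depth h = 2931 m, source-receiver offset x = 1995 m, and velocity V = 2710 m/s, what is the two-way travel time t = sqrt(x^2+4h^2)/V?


x^2 + 4h^2 = 1995^2 + 4*2931^2 = 3980025 + 34363044 = 38343069
sqrt(38343069) = 6192.178
t = 6192.178 / 2710 = 2.2849 s

2.2849


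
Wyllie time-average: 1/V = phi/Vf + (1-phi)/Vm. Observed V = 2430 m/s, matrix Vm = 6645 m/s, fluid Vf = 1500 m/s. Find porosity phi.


1/V - 1/Vm = 1/2430 - 1/6645 = 0.00026103
1/Vf - 1/Vm = 1/1500 - 1/6645 = 0.00051618
phi = 0.00026103 / 0.00051618 = 0.5057

0.5057


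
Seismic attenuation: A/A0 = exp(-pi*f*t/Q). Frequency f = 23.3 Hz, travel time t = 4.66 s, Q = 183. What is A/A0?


pi*f*t/Q = pi*23.3*4.66/183 = 1.863977
A/A0 = exp(-1.863977) = 0.155055

0.155055


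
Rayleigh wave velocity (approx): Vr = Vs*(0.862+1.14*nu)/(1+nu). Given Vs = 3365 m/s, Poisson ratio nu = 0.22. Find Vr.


Numerator factor = 0.862 + 1.14*0.22 = 1.1128
Denominator = 1 + 0.22 = 1.22
Vr = 3365 * 1.1128 / 1.22 = 3069.32 m/s

3069.32


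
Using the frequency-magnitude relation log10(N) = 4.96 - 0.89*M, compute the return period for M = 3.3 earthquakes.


log10(N) = 4.96 - 0.89*3.3 = 2.023
N = 10^2.023 = 105.43869
T = 1/N = 1/105.43869 = 0.0095 years

0.0095


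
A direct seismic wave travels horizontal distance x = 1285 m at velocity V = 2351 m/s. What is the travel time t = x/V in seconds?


t = x / V
= 1285 / 2351
= 0.5466 s

0.5466


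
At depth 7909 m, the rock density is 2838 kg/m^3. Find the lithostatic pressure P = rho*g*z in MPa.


P = rho * g * z / 1e6
= 2838 * 9.81 * 7909 / 1e6
= 220192729.02 / 1e6
= 220.1927 MPa

220.1927


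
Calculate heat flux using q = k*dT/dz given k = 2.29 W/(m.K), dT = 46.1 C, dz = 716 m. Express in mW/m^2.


q = k * dT / dz * 1000
= 2.29 * 46.1 / 716 * 1000
= 0.147443 * 1000
= 147.4427 mW/m^2

147.4427


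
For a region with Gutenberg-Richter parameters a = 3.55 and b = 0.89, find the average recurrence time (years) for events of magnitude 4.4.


log10(N) = 3.55 - 0.89*4.4 = -0.366
N = 10^-0.366 = 0.430527
T = 1/N = 1/0.430527 = 2.3227 years

2.3227


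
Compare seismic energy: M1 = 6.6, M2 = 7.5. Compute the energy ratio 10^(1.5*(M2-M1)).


M2 - M1 = 7.5 - 6.6 = 0.9
1.5 * 0.9 = 1.35
ratio = 10^1.35 = 22.39

22.39


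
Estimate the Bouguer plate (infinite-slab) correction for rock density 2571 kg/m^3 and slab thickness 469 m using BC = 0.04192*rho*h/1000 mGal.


BC = 0.04192 * rho * h / 1000
= 0.04192 * 2571 * 469 / 1000
= 50.5471 mGal

50.5471


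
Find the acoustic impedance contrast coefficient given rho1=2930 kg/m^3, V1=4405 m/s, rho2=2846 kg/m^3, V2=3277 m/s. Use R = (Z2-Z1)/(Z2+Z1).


Z1 = 2930 * 4405 = 12906650
Z2 = 2846 * 3277 = 9326342
R = (9326342 - 12906650) / (9326342 + 12906650) = -3580308 / 22232992 = -0.161

-0.161


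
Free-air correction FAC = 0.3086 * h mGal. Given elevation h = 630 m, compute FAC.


FAC = 0.3086 * h
= 0.3086 * 630
= 194.418 mGal

194.418


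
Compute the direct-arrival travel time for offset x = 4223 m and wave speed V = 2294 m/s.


t = x / V
= 4223 / 2294
= 1.8409 s

1.8409


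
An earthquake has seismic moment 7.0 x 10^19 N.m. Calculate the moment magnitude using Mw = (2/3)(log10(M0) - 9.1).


log10(M0) = log10(7.0 x 10^19) = 19.8451
Mw = 2/3 * (19.8451 - 9.1)
= 2/3 * 10.7451
= 7.16

7.16


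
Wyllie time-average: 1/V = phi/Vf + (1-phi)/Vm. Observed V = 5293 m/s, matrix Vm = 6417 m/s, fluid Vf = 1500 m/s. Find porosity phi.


1/V - 1/Vm = 1/5293 - 1/6417 = 3.309e-05
1/Vf - 1/Vm = 1/1500 - 1/6417 = 0.00051083
phi = 3.309e-05 / 0.00051083 = 0.0648

0.0648


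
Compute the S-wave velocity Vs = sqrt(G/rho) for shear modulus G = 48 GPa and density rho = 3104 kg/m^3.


Convert G to Pa: G = 48e9 Pa
Compute G/rho = 48e9 / 3104 = 15463917.5258
Vs = sqrt(15463917.5258) = 3932.42 m/s

3932.42


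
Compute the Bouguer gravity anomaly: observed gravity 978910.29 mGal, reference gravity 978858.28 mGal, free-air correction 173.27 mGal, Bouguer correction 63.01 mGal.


BA = g_obs - g_ref + FAC - BC
= 978910.29 - 978858.28 + 173.27 - 63.01
= 162.27 mGal

162.27


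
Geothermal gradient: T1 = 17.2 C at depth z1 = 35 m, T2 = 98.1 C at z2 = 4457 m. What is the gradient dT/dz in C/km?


dT = 98.1 - 17.2 = 80.9 C
dz = 4457 - 35 = 4422 m
gradient = dT/dz * 1000 = 80.9/4422 * 1000 = 18.2949 C/km

18.2949


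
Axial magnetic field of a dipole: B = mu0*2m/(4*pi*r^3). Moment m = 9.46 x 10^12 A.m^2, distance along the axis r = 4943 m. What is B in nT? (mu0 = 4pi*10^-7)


m = 9.46 x 10^12 = 9460000000000 A.m^2
2m = 18920000000000 A.m^2
r^3 = 4943^3 = 120773549807
B = (4pi*10^-7) * 18920000000000 / (4*pi * 120773549807) * 1e9
= 23775573.202368 / 1517685187286.53 * 1e9
= 15665.6818 nT

15665.6818


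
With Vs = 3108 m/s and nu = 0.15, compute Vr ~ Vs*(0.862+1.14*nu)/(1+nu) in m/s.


Numerator factor = 0.862 + 1.14*0.15 = 1.033
Denominator = 1 + 0.15 = 1.15
Vr = 3108 * 1.033 / 1.15 = 2791.79 m/s

2791.79


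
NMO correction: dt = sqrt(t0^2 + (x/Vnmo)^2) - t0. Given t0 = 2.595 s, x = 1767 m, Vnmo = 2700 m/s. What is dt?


x/Vnmo = 1767/2700 = 0.654444
(x/Vnmo)^2 = 0.428298
t0^2 = 6.734025
sqrt(6.734025 + 0.428298) = 2.676252
dt = 2.676252 - 2.595 = 0.081252

0.081252


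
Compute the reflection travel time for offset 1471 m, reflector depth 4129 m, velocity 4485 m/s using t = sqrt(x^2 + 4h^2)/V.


x^2 + 4h^2 = 1471^2 + 4*4129^2 = 2163841 + 68194564 = 70358405
sqrt(70358405) = 8387.9917
t = 8387.9917 / 4485 = 1.8702 s

1.8702


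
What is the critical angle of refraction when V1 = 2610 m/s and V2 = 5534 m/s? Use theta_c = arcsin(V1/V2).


V1/V2 = 2610/5534 = 0.47163
theta_c = arcsin(0.47163) = 28.1402 degrees

28.1402


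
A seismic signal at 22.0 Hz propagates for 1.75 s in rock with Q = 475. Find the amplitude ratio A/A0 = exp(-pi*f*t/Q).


pi*f*t/Q = pi*22.0*1.75/475 = 0.254634
A/A0 = exp(-0.254634) = 0.7752

0.7752


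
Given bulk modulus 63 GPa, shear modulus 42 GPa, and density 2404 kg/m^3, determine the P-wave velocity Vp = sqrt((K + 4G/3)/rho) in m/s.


First compute the effective modulus:
K + 4G/3 = 63e9 + 4*42e9/3 = 119000000000.0 Pa
Then divide by density:
119000000000.0 / 2404 = 49500831.9468 Pa/(kg/m^3)
Take the square root:
Vp = sqrt(49500831.9468) = 7035.68 m/s

7035.68


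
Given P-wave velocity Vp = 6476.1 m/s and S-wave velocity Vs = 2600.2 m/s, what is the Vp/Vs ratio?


Vp/Vs = 6476.1 / 2600.2
= 2.4906

2.4906


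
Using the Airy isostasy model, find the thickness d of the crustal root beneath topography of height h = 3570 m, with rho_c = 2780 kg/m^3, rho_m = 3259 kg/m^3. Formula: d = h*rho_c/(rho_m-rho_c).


rho_m - rho_c = 3259 - 2780 = 479
d = 3570 * 2780 / 479
= 9924600 / 479
= 20719.42 m

20719.42


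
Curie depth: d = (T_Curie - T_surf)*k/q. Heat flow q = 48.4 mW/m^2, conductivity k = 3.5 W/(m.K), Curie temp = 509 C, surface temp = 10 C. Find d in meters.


T_Curie - T_surf = 509 - 10 = 499 C
Convert q to W/m^2: 48.4 mW/m^2 = 0.0484 W/m^2
d = 499 * 3.5 / 0.0484 = 36084.71 m

36084.71


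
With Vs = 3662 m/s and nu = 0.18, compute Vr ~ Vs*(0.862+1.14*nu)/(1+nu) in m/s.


Numerator factor = 0.862 + 1.14*0.18 = 1.0672
Denominator = 1 + 0.18 = 1.18
Vr = 3662 * 1.0672 / 1.18 = 3311.94 m/s

3311.94


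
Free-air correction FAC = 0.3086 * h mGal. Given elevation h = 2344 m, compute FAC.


FAC = 0.3086 * h
= 0.3086 * 2344
= 723.3584 mGal

723.3584


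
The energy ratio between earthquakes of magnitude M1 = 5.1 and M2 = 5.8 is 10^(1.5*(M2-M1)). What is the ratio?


M2 - M1 = 5.8 - 5.1 = 0.7
1.5 * 0.7 = 1.05
ratio = 10^1.05 = 11.22

11.22


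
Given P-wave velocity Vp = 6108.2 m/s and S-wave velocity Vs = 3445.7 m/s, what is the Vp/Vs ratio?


Vp/Vs = 6108.2 / 3445.7
= 1.7727

1.7727


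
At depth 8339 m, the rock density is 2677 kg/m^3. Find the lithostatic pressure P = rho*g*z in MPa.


P = rho * g * z / 1e6
= 2677 * 9.81 * 8339 / 1e6
= 218993564.43 / 1e6
= 218.9936 MPa

218.9936


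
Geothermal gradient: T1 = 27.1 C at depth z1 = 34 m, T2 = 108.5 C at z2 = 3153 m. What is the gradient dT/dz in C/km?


dT = 108.5 - 27.1 = 81.4 C
dz = 3153 - 34 = 3119 m
gradient = dT/dz * 1000 = 81.4/3119 * 1000 = 26.0981 C/km

26.0981


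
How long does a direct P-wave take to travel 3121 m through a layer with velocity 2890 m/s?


t = x / V
= 3121 / 2890
= 1.0799 s

1.0799


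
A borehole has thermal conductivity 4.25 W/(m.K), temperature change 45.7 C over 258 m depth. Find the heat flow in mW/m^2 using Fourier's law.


q = k * dT / dz * 1000
= 4.25 * 45.7 / 258 * 1000
= 0.75281 * 1000
= 752.8101 mW/m^2

752.8101


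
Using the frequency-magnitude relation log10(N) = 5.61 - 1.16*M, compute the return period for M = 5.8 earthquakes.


log10(N) = 5.61 - 1.16*5.8 = -1.118
N = 10^-1.118 = 0.076208
T = 1/N = 1/0.076208 = 13.122 years

13.122


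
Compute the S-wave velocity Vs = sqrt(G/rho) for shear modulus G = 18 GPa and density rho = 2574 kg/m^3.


Convert G to Pa: G = 18e9 Pa
Compute G/rho = 18e9 / 2574 = 6993006.993
Vs = sqrt(6993006.993) = 2644.43 m/s

2644.43


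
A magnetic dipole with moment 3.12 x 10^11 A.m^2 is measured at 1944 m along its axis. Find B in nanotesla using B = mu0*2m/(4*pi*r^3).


m = 3.12 x 10^11 = 312000000000 A.m^2
2m = 624000000000 A.m^2
r^3 = 1944^3 = 7346640384
B = (4pi*10^-7) * 624000000000 / (4*pi * 7346640384) * 1e9
= 784141.526336 / 92320605835.76 * 1e9
= 8493.6783 nT

8493.6783


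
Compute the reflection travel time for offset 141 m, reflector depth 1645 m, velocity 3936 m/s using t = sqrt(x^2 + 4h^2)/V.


x^2 + 4h^2 = 141^2 + 4*1645^2 = 19881 + 10824100 = 10843981
sqrt(10843981) = 3293.02
t = 3293.02 / 3936 = 0.8366 s

0.8366


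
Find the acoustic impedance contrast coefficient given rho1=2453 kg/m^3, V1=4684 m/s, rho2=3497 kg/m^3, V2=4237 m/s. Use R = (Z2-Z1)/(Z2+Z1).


Z1 = 2453 * 4684 = 11489852
Z2 = 3497 * 4237 = 14816789
R = (14816789 - 11489852) / (14816789 + 11489852) = 3326937 / 26306641 = 0.1265

0.1265


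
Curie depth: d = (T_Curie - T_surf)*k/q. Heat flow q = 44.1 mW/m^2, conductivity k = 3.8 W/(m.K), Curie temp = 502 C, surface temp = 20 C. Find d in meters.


T_Curie - T_surf = 502 - 20 = 482 C
Convert q to W/m^2: 44.1 mW/m^2 = 0.0441 W/m^2
d = 482 * 3.8 / 0.0441 = 41532.88 m

41532.88


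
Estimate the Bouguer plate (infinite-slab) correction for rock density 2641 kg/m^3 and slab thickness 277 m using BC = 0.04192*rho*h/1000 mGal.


BC = 0.04192 * rho * h / 1000
= 0.04192 * 2641 * 277 / 1000
= 30.6669 mGal

30.6669


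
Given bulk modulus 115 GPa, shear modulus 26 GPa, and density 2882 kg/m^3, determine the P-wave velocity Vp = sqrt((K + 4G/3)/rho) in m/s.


First compute the effective modulus:
K + 4G/3 = 115e9 + 4*26e9/3 = 149666666666.67 Pa
Then divide by density:
149666666666.67 / 2882 = 51931529.0308 Pa/(kg/m^3)
Take the square root:
Vp = sqrt(51931529.0308) = 7206.35 m/s

7206.35


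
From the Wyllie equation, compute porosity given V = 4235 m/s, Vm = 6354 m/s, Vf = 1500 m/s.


1/V - 1/Vm = 1/4235 - 1/6354 = 7.875e-05
1/Vf - 1/Vm = 1/1500 - 1/6354 = 0.00050929
phi = 7.875e-05 / 0.00050929 = 0.1546

0.1546


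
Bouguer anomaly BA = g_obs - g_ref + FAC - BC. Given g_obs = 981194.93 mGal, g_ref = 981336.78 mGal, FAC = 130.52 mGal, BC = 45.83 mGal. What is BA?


BA = g_obs - g_ref + FAC - BC
= 981194.93 - 981336.78 + 130.52 - 45.83
= -57.16 mGal

-57.16


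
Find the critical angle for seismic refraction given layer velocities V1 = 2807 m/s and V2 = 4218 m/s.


V1/V2 = 2807/4218 = 0.665481
theta_c = arcsin(0.665481) = 41.7193 degrees

41.7193


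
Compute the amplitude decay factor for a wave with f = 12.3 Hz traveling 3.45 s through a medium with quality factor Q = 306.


pi*f*t/Q = pi*12.3*3.45/306 = 0.435665
A/A0 = exp(-0.435665) = 0.646834

0.646834


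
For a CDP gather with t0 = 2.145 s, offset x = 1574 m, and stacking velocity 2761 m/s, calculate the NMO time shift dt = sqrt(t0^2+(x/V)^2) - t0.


x/Vnmo = 1574/2761 = 0.570083
(x/Vnmo)^2 = 0.324995
t0^2 = 4.601025
sqrt(4.601025 + 0.324995) = 2.219464
dt = 2.219464 - 2.145 = 0.074464

0.074464


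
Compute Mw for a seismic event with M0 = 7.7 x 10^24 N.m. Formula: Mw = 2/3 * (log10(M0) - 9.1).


log10(M0) = log10(7.7 x 10^24) = 24.8865
Mw = 2/3 * (24.8865 - 9.1)
= 2/3 * 15.7865
= 10.52

10.52


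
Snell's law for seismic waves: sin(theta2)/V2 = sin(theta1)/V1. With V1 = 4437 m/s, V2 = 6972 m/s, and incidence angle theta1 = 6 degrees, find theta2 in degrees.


sin(theta1) = sin(6 deg) = 0.104528
sin(theta2) = V2/V1 * sin(theta1) = 6972/4437 * 0.104528 = 0.164249
theta2 = arcsin(0.164249) = 9.4536 degrees

9.4536


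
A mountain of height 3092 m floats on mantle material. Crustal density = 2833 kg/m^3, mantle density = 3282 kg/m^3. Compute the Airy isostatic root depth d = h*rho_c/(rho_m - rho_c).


rho_m - rho_c = 3282 - 2833 = 449
d = 3092 * 2833 / 449
= 8759636 / 449
= 19509.21 m

19509.21


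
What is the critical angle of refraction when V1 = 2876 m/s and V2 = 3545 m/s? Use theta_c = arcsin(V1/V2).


V1/V2 = 2876/3545 = 0.811283
theta_c = arcsin(0.811283) = 54.2215 degrees

54.2215


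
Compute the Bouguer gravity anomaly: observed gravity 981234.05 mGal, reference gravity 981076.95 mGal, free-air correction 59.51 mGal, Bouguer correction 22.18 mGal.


BA = g_obs - g_ref + FAC - BC
= 981234.05 - 981076.95 + 59.51 - 22.18
= 194.43 mGal

194.43


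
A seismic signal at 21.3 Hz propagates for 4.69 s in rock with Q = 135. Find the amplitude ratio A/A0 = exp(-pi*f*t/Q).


pi*f*t/Q = pi*21.3*4.69/135 = 2.324709
A/A0 = exp(-2.324709) = 0.097812

0.097812


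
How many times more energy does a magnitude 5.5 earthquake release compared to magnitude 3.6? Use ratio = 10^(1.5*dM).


M2 - M1 = 5.5 - 3.6 = 1.9
1.5 * 1.9 = 2.85
ratio = 10^2.85 = 707.95

707.95


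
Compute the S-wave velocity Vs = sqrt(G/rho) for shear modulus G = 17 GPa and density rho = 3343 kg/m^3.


Convert G to Pa: G = 17e9 Pa
Compute G/rho = 17e9 / 3343 = 5085252.767
Vs = sqrt(5085252.767) = 2255.05 m/s

2255.05


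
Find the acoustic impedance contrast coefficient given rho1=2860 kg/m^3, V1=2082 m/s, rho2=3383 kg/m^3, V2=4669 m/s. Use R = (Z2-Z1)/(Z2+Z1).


Z1 = 2860 * 2082 = 5954520
Z2 = 3383 * 4669 = 15795227
R = (15795227 - 5954520) / (15795227 + 5954520) = 9840707 / 21749747 = 0.4525

0.4525


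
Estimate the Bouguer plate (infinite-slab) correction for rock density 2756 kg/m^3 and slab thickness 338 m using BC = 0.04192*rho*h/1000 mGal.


BC = 0.04192 * rho * h / 1000
= 0.04192 * 2756 * 338 / 1000
= 39.0497 mGal

39.0497


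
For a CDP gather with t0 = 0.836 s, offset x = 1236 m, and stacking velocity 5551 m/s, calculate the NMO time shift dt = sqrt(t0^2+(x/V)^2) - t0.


x/Vnmo = 1236/5551 = 0.222663
(x/Vnmo)^2 = 0.049579
t0^2 = 0.698896
sqrt(0.698896 + 0.049579) = 0.865144
dt = 0.865144 - 0.836 = 0.029144

0.029144


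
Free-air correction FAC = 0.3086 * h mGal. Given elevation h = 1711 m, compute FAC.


FAC = 0.3086 * h
= 0.3086 * 1711
= 528.0146 mGal

528.0146


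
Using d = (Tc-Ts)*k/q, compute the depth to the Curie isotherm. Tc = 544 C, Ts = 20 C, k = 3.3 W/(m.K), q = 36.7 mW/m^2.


T_Curie - T_surf = 544 - 20 = 524 C
Convert q to W/m^2: 36.7 mW/m^2 = 0.0367 W/m^2
d = 524 * 3.3 / 0.0367 = 47117.17 m

47117.17


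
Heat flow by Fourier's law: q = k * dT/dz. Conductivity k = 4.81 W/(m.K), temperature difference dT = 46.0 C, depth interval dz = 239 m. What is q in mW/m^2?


q = k * dT / dz * 1000
= 4.81 * 46.0 / 239 * 1000
= 0.925774 * 1000
= 925.7741 mW/m^2

925.7741


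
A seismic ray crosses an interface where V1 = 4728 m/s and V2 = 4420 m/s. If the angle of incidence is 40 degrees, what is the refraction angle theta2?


sin(theta1) = sin(40 deg) = 0.642788
sin(theta2) = V2/V1 * sin(theta1) = 4420/4728 * 0.642788 = 0.600914
theta2 = arcsin(0.600914) = 36.9354 degrees

36.9354


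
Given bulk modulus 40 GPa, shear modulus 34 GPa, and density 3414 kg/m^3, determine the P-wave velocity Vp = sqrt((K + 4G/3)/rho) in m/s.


First compute the effective modulus:
K + 4G/3 = 40e9 + 4*34e9/3 = 85333333333.33 Pa
Then divide by density:
85333333333.33 / 3414 = 24995118.141 Pa/(kg/m^3)
Take the square root:
Vp = sqrt(24995118.141) = 4999.51 m/s

4999.51


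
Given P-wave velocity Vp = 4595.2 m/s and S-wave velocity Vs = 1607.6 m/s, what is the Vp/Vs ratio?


Vp/Vs = 4595.2 / 1607.6
= 2.8584

2.8584


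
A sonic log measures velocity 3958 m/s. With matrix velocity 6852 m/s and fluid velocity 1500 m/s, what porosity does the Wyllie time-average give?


1/V - 1/Vm = 1/3958 - 1/6852 = 0.00010671
1/Vf - 1/Vm = 1/1500 - 1/6852 = 0.00052072
phi = 0.00010671 / 0.00052072 = 0.2049

0.2049


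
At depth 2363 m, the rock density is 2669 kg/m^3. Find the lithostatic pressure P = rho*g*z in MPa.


P = rho * g * z / 1e6
= 2669 * 9.81 * 2363 / 1e6
= 61870169.07 / 1e6
= 61.8702 MPa

61.8702


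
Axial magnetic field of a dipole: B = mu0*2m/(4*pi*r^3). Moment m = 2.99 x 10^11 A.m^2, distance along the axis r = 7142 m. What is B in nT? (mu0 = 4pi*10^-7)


m = 2.99 x 10^11 = 299000000000 A.m^2
2m = 598000000000 A.m^2
r^3 = 7142^3 = 364300307288
B = (4pi*10^-7) * 598000000000 / (4*pi * 364300307288) * 1e9
= 751468.962739 / 4577932676305.94 * 1e9
= 164.1503 nT

164.1503


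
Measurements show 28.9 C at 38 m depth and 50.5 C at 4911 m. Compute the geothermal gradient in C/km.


dT = 50.5 - 28.9 = 21.6 C
dz = 4911 - 38 = 4873 m
gradient = dT/dz * 1000 = 21.6/4873 * 1000 = 4.4326 C/km

4.4326


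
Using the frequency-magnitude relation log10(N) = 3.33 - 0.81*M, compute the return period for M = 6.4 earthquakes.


log10(N) = 3.33 - 0.81*6.4 = -1.854
N = 10^-1.854 = 0.013996
T = 1/N = 1/0.013996 = 71.4496 years

71.4496


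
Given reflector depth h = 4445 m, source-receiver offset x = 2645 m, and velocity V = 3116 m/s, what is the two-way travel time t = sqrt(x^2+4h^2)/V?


x^2 + 4h^2 = 2645^2 + 4*4445^2 = 6996025 + 79032100 = 86028125
sqrt(86028125) = 9275.1348
t = 9275.1348 / 3116 = 2.9766 s

2.9766


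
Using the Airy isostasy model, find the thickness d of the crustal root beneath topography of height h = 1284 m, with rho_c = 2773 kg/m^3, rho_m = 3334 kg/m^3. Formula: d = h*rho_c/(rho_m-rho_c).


rho_m - rho_c = 3334 - 2773 = 561
d = 1284 * 2773 / 561
= 3560532 / 561
= 6346.76 m

6346.76


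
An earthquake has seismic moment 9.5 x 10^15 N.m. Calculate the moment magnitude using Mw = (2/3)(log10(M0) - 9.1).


log10(M0) = log10(9.5 x 10^15) = 15.9777
Mw = 2/3 * (15.9777 - 9.1)
= 2/3 * 6.8777
= 4.59

4.59


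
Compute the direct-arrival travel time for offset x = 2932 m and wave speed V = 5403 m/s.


t = x / V
= 2932 / 5403
= 0.5427 s

0.5427


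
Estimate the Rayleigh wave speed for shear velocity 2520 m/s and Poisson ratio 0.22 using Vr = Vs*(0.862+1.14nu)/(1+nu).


Numerator factor = 0.862 + 1.14*0.22 = 1.1128
Denominator = 1 + 0.22 = 1.22
Vr = 2520 * 1.1128 / 1.22 = 2298.57 m/s

2298.57


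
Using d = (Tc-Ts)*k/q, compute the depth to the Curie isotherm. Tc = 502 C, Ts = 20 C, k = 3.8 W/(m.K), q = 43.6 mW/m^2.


T_Curie - T_surf = 502 - 20 = 482 C
Convert q to W/m^2: 43.6 mW/m^2 = 0.0436 W/m^2
d = 482 * 3.8 / 0.0436 = 42009.17 m

42009.17


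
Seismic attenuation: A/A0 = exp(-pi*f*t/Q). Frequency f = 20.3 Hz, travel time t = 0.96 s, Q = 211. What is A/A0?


pi*f*t/Q = pi*20.3*0.96/211 = 0.290158
A/A0 = exp(-0.290158) = 0.748145

0.748145


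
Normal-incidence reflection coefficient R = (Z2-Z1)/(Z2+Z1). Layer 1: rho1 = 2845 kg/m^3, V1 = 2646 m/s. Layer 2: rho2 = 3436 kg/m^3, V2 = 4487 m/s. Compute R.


Z1 = 2845 * 2646 = 7527870
Z2 = 3436 * 4487 = 15417332
R = (15417332 - 7527870) / (15417332 + 7527870) = 7889462 / 22945202 = 0.3438

0.3438


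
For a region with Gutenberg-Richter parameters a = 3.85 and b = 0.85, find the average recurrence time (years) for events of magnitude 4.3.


log10(N) = 3.85 - 0.85*4.3 = 0.195
N = 10^0.195 = 1.566751
T = 1/N = 1/1.566751 = 0.6383 years

0.6383


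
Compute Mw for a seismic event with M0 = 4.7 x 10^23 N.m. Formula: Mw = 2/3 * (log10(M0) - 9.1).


log10(M0) = log10(4.7 x 10^23) = 23.6721
Mw = 2/3 * (23.6721 - 9.1)
= 2/3 * 14.5721
= 9.71

9.71


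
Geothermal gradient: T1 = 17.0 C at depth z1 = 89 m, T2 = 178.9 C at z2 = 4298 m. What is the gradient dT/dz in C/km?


dT = 178.9 - 17.0 = 161.9 C
dz = 4298 - 89 = 4209 m
gradient = dT/dz * 1000 = 161.9/4209 * 1000 = 38.4652 C/km

38.4652


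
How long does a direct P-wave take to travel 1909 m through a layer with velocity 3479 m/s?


t = x / V
= 1909 / 3479
= 0.5487 s

0.5487


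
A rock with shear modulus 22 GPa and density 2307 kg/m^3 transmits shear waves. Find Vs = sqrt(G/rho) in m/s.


Convert G to Pa: G = 22e9 Pa
Compute G/rho = 22e9 / 2307 = 9536194.1916
Vs = sqrt(9536194.1916) = 3088.07 m/s

3088.07


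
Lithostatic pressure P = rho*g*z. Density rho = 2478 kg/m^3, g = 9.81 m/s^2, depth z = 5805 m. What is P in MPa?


P = rho * g * z / 1e6
= 2478 * 9.81 * 5805 / 1e6
= 141114789.9 / 1e6
= 141.1148 MPa

141.1148


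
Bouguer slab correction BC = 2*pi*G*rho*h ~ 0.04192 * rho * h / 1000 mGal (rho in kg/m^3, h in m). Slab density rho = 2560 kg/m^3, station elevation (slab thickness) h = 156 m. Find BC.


BC = 0.04192 * rho * h / 1000
= 0.04192 * 2560 * 156 / 1000
= 16.7412 mGal

16.7412


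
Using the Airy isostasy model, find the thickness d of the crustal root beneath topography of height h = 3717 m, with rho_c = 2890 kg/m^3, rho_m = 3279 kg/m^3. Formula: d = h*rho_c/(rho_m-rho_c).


rho_m - rho_c = 3279 - 2890 = 389
d = 3717 * 2890 / 389
= 10742130 / 389
= 27614.73 m

27614.73


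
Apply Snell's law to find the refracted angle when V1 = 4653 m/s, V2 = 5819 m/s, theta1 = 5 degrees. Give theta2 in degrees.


sin(theta1) = sin(5 deg) = 0.087156
sin(theta2) = V2/V1 * sin(theta1) = 5819/4653 * 0.087156 = 0.108996
theta2 = arcsin(0.108996) = 6.2575 degrees

6.2575


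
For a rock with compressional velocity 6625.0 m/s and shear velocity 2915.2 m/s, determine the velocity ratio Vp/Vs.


Vp/Vs = 6625.0 / 2915.2
= 2.2726

2.2726


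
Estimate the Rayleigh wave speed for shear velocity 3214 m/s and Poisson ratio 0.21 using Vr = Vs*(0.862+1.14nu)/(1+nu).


Numerator factor = 0.862 + 1.14*0.21 = 1.1014
Denominator = 1 + 0.21 = 1.21
Vr = 3214 * 1.1014 / 1.21 = 2925.54 m/s

2925.54


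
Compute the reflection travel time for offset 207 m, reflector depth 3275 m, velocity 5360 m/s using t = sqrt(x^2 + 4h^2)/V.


x^2 + 4h^2 = 207^2 + 4*3275^2 = 42849 + 42902500 = 42945349
sqrt(42945349) = 6553.2701
t = 6553.2701 / 5360 = 1.2226 s

1.2226


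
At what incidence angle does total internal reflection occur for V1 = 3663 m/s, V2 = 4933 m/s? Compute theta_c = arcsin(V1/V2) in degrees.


V1/V2 = 3663/4933 = 0.74255
theta_c = arcsin(0.74255) = 47.9491 degrees

47.9491


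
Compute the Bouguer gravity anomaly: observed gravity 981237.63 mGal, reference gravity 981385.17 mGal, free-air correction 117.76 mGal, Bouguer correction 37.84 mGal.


BA = g_obs - g_ref + FAC - BC
= 981237.63 - 981385.17 + 117.76 - 37.84
= -67.62 mGal

-67.62


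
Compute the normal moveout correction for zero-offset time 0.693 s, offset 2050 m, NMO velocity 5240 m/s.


x/Vnmo = 2050/5240 = 0.391221
(x/Vnmo)^2 = 0.153054
t0^2 = 0.480249
sqrt(0.480249 + 0.153054) = 0.795803
dt = 0.795803 - 0.693 = 0.102803

0.102803


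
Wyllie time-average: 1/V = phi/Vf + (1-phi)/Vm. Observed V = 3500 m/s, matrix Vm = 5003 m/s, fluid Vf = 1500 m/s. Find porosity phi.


1/V - 1/Vm = 1/3500 - 1/5003 = 8.583e-05
1/Vf - 1/Vm = 1/1500 - 1/5003 = 0.00046679
phi = 8.583e-05 / 0.00046679 = 0.1839

0.1839


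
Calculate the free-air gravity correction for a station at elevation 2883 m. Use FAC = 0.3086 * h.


FAC = 0.3086 * h
= 0.3086 * 2883
= 889.6938 mGal

889.6938


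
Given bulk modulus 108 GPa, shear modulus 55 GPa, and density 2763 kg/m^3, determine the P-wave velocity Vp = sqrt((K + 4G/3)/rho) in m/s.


First compute the effective modulus:
K + 4G/3 = 108e9 + 4*55e9/3 = 181333333333.33 Pa
Then divide by density:
181333333333.33 / 2763 = 65629147.0624 Pa/(kg/m^3)
Take the square root:
Vp = sqrt(65629147.0624) = 8101.18 m/s

8101.18


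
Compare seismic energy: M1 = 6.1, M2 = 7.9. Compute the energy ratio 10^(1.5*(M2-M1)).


M2 - M1 = 7.9 - 6.1 = 1.8
1.5 * 1.8 = 2.7
ratio = 10^2.7 = 501.19

501.19


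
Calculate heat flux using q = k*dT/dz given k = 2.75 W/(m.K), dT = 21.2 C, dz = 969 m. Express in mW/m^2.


q = k * dT / dz * 1000
= 2.75 * 21.2 / 969 * 1000
= 0.060165 * 1000
= 60.1651 mW/m^2

60.1651


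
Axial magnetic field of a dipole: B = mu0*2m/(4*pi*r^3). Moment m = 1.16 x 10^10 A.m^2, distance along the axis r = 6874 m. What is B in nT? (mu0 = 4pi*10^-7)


m = 1.16 x 10^10 = 11600000000 A.m^2
2m = 23200000000 A.m^2
r^3 = 6874^3 = 324809395624
B = (4pi*10^-7) * 23200000000 / (4*pi * 324809395624) * 1e9
= 29153.979825 / 4081675244437.2 * 1e9
= 7.1427 nT

7.1427


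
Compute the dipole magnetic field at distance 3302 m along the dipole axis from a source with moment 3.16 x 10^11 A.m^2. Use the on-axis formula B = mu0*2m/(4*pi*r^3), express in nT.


m = 3.16 x 10^11 = 316000000000 A.m^2
2m = 632000000000 A.m^2
r^3 = 3302^3 = 36002379608
B = (4pi*10^-7) * 632000000000 / (4*pi * 36002379608) * 1e9
= 794194.622827 / 452419245152.98 * 1e9
= 1755.4395 nT

1755.4395


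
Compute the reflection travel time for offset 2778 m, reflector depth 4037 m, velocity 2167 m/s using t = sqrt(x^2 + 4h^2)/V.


x^2 + 4h^2 = 2778^2 + 4*4037^2 = 7717284 + 65189476 = 72906760
sqrt(72906760) = 8538.5455
t = 8538.5455 / 2167 = 3.9403 s

3.9403


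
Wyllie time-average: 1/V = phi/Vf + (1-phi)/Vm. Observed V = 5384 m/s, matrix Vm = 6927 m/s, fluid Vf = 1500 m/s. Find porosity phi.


1/V - 1/Vm = 1/5384 - 1/6927 = 4.137e-05
1/Vf - 1/Vm = 1/1500 - 1/6927 = 0.0005223
phi = 4.137e-05 / 0.0005223 = 0.0792

0.0792


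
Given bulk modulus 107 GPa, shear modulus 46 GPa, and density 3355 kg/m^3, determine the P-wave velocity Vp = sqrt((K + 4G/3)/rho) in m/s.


First compute the effective modulus:
K + 4G/3 = 107e9 + 4*46e9/3 = 168333333333.33 Pa
Then divide by density:
168333333333.33 / 3355 = 50173869.846 Pa/(kg/m^3)
Take the square root:
Vp = sqrt(50173869.846) = 7083.35 m/s

7083.35


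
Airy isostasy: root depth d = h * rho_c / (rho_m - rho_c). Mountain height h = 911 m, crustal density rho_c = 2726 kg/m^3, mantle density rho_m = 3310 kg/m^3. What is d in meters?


rho_m - rho_c = 3310 - 2726 = 584
d = 911 * 2726 / 584
= 2483386 / 584
= 4252.37 m

4252.37


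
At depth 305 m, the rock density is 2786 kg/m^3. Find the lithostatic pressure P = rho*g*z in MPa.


P = rho * g * z / 1e6
= 2786 * 9.81 * 305 / 1e6
= 8335851.3 / 1e6
= 8.3359 MPa

8.3359


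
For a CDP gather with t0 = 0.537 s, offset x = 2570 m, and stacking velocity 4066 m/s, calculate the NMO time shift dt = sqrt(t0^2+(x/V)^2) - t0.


x/Vnmo = 2570/4066 = 0.632071
(x/Vnmo)^2 = 0.399514
t0^2 = 0.288369
sqrt(0.288369 + 0.399514) = 0.829387
dt = 0.829387 - 0.537 = 0.292387

0.292387


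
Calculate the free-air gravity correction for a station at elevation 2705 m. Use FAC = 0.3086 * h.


FAC = 0.3086 * h
= 0.3086 * 2705
= 834.763 mGal

834.763


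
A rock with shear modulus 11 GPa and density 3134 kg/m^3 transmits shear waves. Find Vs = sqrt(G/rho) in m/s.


Convert G to Pa: G = 11e9 Pa
Compute G/rho = 11e9 / 3134 = 3509891.5124
Vs = sqrt(3509891.5124) = 1873.47 m/s

1873.47


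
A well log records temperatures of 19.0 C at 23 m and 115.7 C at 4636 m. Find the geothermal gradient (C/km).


dT = 115.7 - 19.0 = 96.7 C
dz = 4636 - 23 = 4613 m
gradient = dT/dz * 1000 = 96.7/4613 * 1000 = 20.9625 C/km

20.9625
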